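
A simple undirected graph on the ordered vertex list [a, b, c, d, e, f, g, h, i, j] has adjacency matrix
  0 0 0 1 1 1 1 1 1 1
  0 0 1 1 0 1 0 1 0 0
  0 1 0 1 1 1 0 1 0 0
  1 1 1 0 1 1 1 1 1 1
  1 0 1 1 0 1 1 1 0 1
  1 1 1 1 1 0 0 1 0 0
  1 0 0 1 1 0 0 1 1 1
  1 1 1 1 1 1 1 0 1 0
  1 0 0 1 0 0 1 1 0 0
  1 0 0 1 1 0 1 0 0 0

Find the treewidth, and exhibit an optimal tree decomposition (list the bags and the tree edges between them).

Treewidth 4.
One such decomposition:
Bags: B1 = {a, d, g, h, i}  B2 = {a, d, e, g, h}  B3 = {a, d, e, f, h}  B4 = {c, d, e, f, h}  B5 = {a, d, e, g, j}  B6 = {b, c, d, f, h}
Tree: B1–B2, B2–B3, B3–B4, B2–B5, B4–B6

Every bag has size at most 5, so the width is 5 − 1 = 4 and tw(G) ≤ 4. On the other hand G contains the 5-clique {a, d, e, g, j}. A clique must lie in a single bag of any decomposition, so no decomposition can have width below 4. Therefore the treewidth is 4.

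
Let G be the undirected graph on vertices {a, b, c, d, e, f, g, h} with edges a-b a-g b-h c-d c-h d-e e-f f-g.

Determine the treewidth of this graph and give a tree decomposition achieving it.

Each bag holds 3 vertices, so the decomposition has width 2, which upper-bounds the treewidth. The edges e–f–g–a–b–h–c–d–e form a cycle, so G is not a tree and its treewidth is at least 2. Hence tw(G) = 2 exactly.

Treewidth 2.
One optimal decomposition is:
Bags: B1 = {e, f, g}  B2 = {a, e, g}  B3 = {a, b, e}  B4 = {b, e, h}  B5 = {c, e, h}  B6 = {c, d, e}
Tree: B1–B2, B2–B3, B3–B4, B4–B5, B5–B6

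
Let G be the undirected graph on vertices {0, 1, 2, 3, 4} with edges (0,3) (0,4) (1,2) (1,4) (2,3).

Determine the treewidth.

2

A width-2 tree decomposition is:
Bags: B1 = {1, 2, 4}  B2 = {0, 2, 4}  B3 = {0, 2, 3}
Tree: B1–B2, B2–B3
The largest bag has 3 vertices, giving width 2; this decomposition certifies tw(G) ≤ 2. For the lower bound, G contains the cycle 2–1–4–0–3–2, so G is not a forest; only forests have treewidth ≤ 1, hence tw(G) ≥ 2. Hence tw(G) = 2 exactly.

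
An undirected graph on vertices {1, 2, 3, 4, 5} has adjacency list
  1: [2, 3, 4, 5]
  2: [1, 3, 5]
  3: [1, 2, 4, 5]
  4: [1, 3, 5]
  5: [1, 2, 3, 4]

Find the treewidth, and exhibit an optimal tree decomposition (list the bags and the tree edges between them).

Every bag has size at most 4, so the width is 4 − 1 = 3 and tw(G) ≤ 3. Conversely, {1, 2, 3, 5} is a clique of size 4, and the vertices of any clique must share a bag in every tree decomposition; so some bag has ≥ 4 vertices and tw(G) ≥ 3. Therefore the treewidth is 3.

Treewidth 3.
Bags: B1 = {1, 3, 4, 5}  B2 = {1, 2, 3, 5}
Tree: B1–B2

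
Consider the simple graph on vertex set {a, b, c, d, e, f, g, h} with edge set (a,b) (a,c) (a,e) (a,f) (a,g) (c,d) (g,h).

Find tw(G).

A width-1 tree decomposition is:
Bags: B1 = {a, c}  B2 = {a, f}  B3 = {a, g}  B4 = {c, d}  B5 = {a, e}  B6 = {g, h}  B7 = {a, b}
Tree: B1–B2, B2–B3, B1–B4, B2–B5, B3–B6, B3–B7
The largest bag has 2 vertices, giving width 1; this decomposition certifies tw(G) ≤ 1. G has an edge, so its treewidth is at least 1. The upper and lower bounds meet at 1, so that is the treewidth.

1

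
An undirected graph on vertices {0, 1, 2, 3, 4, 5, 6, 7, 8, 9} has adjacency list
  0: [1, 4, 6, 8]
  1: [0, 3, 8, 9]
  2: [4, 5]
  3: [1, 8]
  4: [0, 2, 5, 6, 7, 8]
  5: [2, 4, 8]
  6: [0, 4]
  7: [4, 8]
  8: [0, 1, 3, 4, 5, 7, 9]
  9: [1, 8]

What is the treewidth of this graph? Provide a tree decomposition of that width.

The largest bag has 3 vertices, giving width 2; this decomposition certifies tw(G) ≤ 2. On the other hand G contains the 3-clique {0, 1, 8}. A clique must lie in a single bag of any decomposition, so no decomposition can have width below 2. Combining the bounds, tw(G) = 2.

Treewidth 2.
One optimal decomposition is:
Bags: B1 = {0, 4, 8}  B2 = {0, 4, 6}  B3 = {4, 5, 8}  B4 = {0, 1, 8}  B5 = {1, 3, 8}  B6 = {4, 7, 8}  B7 = {1, 8, 9}  B8 = {2, 4, 5}
Tree: B1–B2, B1–B3, B1–B4, B4–B5, B3–B6, B5–B7, B3–B8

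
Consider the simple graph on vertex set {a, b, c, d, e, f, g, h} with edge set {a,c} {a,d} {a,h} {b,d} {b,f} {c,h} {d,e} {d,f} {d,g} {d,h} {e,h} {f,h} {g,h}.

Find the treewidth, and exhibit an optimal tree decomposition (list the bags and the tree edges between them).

Treewidth 2.
One optimal decomposition is:
Bags: B1 = {a, d, h}  B2 = {d, f, h}  B3 = {d, g, h}  B4 = {a, c, h}  B5 = {d, e, h}  B6 = {b, d, f}
Tree: B1–B2, B2–B3, B1–B4, B3–B5, B2–B6

The largest bag has 3 vertices, giving width 2; this decomposition certifies tw(G) ≤ 2. For the lower bound, the 3 vertices {d, g, h} are pairwise adjacent, and any tree decomposition puts a clique entirely inside one bag — forcing width ≥ 2. The upper and lower bounds meet at 2, so that is the treewidth.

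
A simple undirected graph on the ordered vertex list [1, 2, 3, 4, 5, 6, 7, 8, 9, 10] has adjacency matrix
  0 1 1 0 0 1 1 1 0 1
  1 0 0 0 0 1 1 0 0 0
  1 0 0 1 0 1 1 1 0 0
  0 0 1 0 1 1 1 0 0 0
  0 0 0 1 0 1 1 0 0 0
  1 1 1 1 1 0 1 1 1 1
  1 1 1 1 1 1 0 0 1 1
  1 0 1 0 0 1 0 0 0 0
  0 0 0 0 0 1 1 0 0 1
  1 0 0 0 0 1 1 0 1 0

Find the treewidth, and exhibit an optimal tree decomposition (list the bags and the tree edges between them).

Every bag has size at most 4, so the width is 4 − 1 = 3 and tw(G) ≤ 3. Conversely, {1, 3, 6, 8} is a clique of size 4, and the vertices of any clique must share a bag in every tree decomposition; so some bag has ≥ 4 vertices and tw(G) ≥ 3. Therefore the treewidth is 3.

Treewidth 3.
One such decomposition:
Bags: B1 = {1, 2, 6, 7}  B2 = {1, 6, 7, 10}  B3 = {1, 3, 6, 7}  B4 = {3, 4, 6, 7}  B5 = {6, 7, 9, 10}  B6 = {1, 3, 6, 8}  B7 = {4, 5, 6, 7}
Tree: B1–B2, B2–B3, B3–B4, B2–B5, B3–B6, B4–B7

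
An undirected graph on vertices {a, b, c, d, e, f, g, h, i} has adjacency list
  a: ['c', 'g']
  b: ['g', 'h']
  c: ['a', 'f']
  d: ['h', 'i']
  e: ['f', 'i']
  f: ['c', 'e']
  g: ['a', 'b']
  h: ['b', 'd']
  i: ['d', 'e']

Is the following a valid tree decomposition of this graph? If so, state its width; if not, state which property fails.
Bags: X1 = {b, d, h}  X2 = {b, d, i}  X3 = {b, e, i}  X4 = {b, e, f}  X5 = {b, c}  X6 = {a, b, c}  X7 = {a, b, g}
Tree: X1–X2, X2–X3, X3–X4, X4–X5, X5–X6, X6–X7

A tree decomposition must satisfy three properties: every vertex lies in some bag; for every edge, both endpoints lie together in some bag; and for every vertex, the bags containing it form a connected subtree. Here edge (f,c) lies in no bag, so the decomposition is invalid.

No — edge (f,c) lies in no bag.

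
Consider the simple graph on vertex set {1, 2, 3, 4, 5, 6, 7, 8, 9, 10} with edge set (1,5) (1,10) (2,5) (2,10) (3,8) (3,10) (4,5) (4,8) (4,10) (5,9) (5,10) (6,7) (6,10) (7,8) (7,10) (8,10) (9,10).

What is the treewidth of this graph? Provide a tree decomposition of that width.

Treewidth 2.
Bags: B1 = {4, 5, 10}  B2 = {4, 8, 10}  B3 = {3, 8, 10}  B4 = {2, 5, 10}  B5 = {5, 9, 10}  B6 = {7, 8, 10}  B7 = {1, 5, 10}  B8 = {6, 7, 10}
Tree: B1–B2, B2–B3, B1–B4, B1–B5, B3–B6, B5–B7, B6–B8

Every bag has size at most 3, so the width is 3 − 1 = 2 and tw(G) ≤ 2. Conversely, {3, 8, 10} is a clique of size 3, and the vertices of any clique must share a bag in every tree decomposition; so some bag has ≥ 3 vertices and tw(G) ≥ 2. The upper and lower bounds meet at 2, so that is the treewidth.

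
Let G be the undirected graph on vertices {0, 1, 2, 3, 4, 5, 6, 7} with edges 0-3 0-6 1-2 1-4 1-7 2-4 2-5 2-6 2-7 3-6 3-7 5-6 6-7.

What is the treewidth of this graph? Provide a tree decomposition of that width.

The largest bag has 3 vertices, giving width 2; this decomposition certifies tw(G) ≤ 2. On the other hand G contains the 3-clique {0, 3, 6}. A clique must lie in a single bag of any decomposition, so no decomposition can have width below 2. Therefore the treewidth is 2.

Treewidth 2.
One such decomposition:
Bags: B1 = {1, 2, 4}  B2 = {1, 2, 7}  B3 = {2, 6, 7}  B4 = {2, 5, 6}  B5 = {3, 6, 7}  B6 = {0, 3, 6}
Tree: B1–B2, B2–B3, B3–B4, B3–B5, B5–B6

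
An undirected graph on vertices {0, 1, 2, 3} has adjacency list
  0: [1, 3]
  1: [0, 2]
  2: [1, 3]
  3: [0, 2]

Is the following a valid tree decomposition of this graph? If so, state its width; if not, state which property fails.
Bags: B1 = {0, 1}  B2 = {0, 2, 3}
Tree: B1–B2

No — edge (2,1) lies in no bag.

A tree decomposition must satisfy three properties: every vertex lies in some bag; for every edge, both endpoints lie together in some bag; and for every vertex, the bags containing it form a connected subtree. Here edge (2,1) lies in no bag, so the decomposition is invalid.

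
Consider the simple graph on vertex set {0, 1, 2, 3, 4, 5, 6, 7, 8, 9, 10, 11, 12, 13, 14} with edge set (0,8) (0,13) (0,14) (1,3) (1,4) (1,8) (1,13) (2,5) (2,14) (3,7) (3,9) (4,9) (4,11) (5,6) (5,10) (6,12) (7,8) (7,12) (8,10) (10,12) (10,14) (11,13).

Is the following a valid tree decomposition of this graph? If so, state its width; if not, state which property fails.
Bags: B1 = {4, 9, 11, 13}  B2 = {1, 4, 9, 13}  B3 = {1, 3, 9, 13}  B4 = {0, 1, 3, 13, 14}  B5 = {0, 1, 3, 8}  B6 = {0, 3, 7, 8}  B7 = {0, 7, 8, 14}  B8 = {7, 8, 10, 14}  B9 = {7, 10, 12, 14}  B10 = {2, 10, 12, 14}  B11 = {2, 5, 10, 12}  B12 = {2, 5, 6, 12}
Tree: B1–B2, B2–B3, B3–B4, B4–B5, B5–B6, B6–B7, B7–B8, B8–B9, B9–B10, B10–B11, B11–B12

A tree decomposition must satisfy three properties: every vertex lies in some bag; for every edge, both endpoints lie together in some bag; and for every vertex, the bags containing it form a connected subtree. Here bags containing vertex 14 are not connected in the tree, so the decomposition is invalid.

No — bags containing vertex 14 are not connected in the tree.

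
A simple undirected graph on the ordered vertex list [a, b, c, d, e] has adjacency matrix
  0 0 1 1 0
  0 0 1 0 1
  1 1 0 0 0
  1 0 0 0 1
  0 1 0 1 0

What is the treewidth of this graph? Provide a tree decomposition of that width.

Treewidth 2.
One such decomposition:
Bags: B1 = {a, c, d}  B2 = {c, d, e}  B3 = {b, c, e}
Tree: B1–B2, B2–B3

The largest bag has 3 vertices, giving width 2; this decomposition certifies tw(G) ≤ 2. The edges c–a–d–e–b–c form a cycle, so G is not a tree and its treewidth is at least 2. Therefore the treewidth is 2.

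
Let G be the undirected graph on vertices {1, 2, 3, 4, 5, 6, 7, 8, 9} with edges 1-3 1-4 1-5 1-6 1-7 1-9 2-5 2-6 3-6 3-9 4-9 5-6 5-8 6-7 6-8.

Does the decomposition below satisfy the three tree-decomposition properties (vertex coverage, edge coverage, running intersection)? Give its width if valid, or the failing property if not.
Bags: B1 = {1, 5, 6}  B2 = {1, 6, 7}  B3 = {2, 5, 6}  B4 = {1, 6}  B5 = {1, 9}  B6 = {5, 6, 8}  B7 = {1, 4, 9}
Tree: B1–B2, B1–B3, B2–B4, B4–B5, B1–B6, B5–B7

A tree decomposition must satisfy three properties: every vertex lies in some bag; for every edge, both endpoints lie together in some bag; and for every vertex, the bags containing it form a connected subtree. Here vertex 3 appears in no bag, so the decomposition is invalid.

No — vertex 3 appears in no bag.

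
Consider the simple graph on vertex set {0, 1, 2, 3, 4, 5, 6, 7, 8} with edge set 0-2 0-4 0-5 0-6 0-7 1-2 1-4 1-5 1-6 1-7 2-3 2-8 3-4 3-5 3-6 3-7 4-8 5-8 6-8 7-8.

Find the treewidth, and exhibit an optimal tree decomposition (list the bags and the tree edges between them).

Treewidth 4.
One optimal decomposition is:
Bags: B1 = {0, 1, 3, 4, 8}  B2 = {0, 1, 2, 3, 8}  B3 = {0, 1, 3, 7, 8}  B4 = {0, 1, 3, 6, 8}  B5 = {0, 1, 3, 5, 8}
Tree: B1–B2, B2–B3, B3–B4, B4–B5

Every bag has size at most 5, so the width is 5 − 1 = 4 and tw(G) ≤ 4. For the lower bound: the 5 vertex sets {1,4}, {2,3}, {0,7}, {8}, {6} are disjoint, each induces a connected subgraph, and every pair is joined by at least one edge of G. Contracting each set to a single vertex therefore yields K_{5} as a minor, and since treewidth is minor-monotone, tw(G) ≥ tw(K_{5}) = 4. Therefore the treewidth is 4.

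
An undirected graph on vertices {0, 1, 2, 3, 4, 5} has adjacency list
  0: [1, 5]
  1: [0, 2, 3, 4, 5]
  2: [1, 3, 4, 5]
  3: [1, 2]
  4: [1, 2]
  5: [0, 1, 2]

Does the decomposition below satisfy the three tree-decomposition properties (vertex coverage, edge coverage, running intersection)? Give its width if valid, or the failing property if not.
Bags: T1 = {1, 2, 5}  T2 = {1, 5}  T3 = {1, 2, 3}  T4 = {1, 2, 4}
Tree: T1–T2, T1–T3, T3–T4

No — vertex 0 appears in no bag.

A tree decomposition must satisfy three properties: every vertex lies in some bag; for every edge, both endpoints lie together in some bag; and for every vertex, the bags containing it form a connected subtree. Here vertex 0 appears in no bag, so the decomposition is invalid.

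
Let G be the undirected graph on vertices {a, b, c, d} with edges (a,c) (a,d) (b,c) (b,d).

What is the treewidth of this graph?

2

A width-2 tree decomposition is:
Bags: B1 = {a, b, d}  B2 = {a, b, c}
Tree: B1–B2
Every bag has size at most 3, so the width is 3 − 1 = 2 and tw(G) ≤ 2. The edges a–d–b–c–a form a cycle, so G is not a tree and its treewidth is at least 2. Therefore the treewidth is 2.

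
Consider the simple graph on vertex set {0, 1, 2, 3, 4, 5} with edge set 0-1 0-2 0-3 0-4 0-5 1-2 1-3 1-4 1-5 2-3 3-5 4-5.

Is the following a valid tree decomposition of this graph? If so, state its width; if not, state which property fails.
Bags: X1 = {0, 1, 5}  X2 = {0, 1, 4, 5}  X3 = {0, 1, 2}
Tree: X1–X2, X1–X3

A tree decomposition must satisfy three properties: every vertex lies in some bag; for every edge, both endpoints lie together in some bag; and for every vertex, the bags containing it form a connected subtree. Here vertex 3 appears in no bag, so the decomposition is invalid.

No — vertex 3 appears in no bag.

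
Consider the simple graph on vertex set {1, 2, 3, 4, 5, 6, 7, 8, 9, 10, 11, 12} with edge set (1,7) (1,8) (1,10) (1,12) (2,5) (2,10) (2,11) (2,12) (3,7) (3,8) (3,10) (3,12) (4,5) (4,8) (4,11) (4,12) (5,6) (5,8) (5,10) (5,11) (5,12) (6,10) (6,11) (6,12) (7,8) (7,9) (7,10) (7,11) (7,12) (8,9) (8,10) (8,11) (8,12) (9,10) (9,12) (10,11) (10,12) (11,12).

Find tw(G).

4

A width-4 tree decomposition is:
Bags: B1 = {7, 8, 10, 11, 12}  B2 = {5, 8, 10, 11, 12}  B3 = {1, 7, 8, 10, 12}  B4 = {3, 7, 8, 10, 12}  B5 = {7, 8, 9, 10, 12}  B6 = {2, 5, 10, 11, 12}  B7 = {5, 6, 10, 11, 12}  B8 = {4, 5, 8, 11, 12}
Tree: B1–B2, B1–B3, B3–B4, B3–B5, B2–B6, B6–B7, B2–B8
Every bag has size at most 5, so the width is 5 − 1 = 4 and tw(G) ≤ 4. Conversely, {5, 8, 10, 11, 12} is a clique of size 5, and the vertices of any clique must share a bag in every tree decomposition; so some bag has ≥ 5 vertices and tw(G) ≥ 4. Hence tw(G) = 4 exactly.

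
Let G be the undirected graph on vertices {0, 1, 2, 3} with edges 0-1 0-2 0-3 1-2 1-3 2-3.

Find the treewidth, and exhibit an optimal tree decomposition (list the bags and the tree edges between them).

With just one bag of size 4, the width is 4 − 1 = 3, so tw(G) ≤ 3. Conversely, {0, 1, 2, 3} is a clique of size 4, and the vertices of any clique must share a bag in every tree decomposition; so some bag has ≥ 4 vertices and tw(G) ≥ 3. The upper and lower bounds meet at 3, so that is the treewidth.

Treewidth 3.
Bags: B1 = {0, 1, 2, 3}
Tree: (single bag)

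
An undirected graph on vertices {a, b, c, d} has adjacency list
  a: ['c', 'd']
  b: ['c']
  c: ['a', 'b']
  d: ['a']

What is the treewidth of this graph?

A width-1 tree decomposition is:
Bags: B1 = {b, c}  B2 = {a, c}  B3 = {a, d}
Tree: B1–B2, B2–B3
Every bag has size at most 2, so the width is 2 − 1 = 1 and tw(G) ≤ 1. G has an edge, so its treewidth is at least 1. Therefore the treewidth is 1.

1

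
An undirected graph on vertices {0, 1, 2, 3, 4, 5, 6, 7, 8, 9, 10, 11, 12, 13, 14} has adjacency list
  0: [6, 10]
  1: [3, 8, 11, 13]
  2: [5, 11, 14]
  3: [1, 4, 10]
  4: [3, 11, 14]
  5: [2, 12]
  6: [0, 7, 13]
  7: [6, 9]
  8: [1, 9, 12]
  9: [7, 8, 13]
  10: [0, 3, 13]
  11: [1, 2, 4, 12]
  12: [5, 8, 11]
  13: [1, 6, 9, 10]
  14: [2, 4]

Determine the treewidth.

3

A width-3 tree decomposition is:
Bags: B1 = {2, 4, 5, 14}  B2 = {2, 4, 5, 11}  B3 = {4, 5, 11, 12}  B4 = {3, 4, 11, 12}  B5 = {1, 3, 11, 12}  B6 = {1, 3, 8, 12}  B7 = {1, 3, 8, 10}  B8 = {1, 8, 10, 13}  B9 = {8, 9, 10, 13}  B10 = {0, 9, 10, 13}  B11 = {0, 6, 9, 13}  B12 = {0, 6, 7, 9}
Tree: B1–B2, B2–B3, B3–B4, B4–B5, B5–B6, B6–B7, B7–B8, B8–B9, B9–B10, B10–B11, B11–B12
Each bag holds 4 vertices, so the decomposition has width 3, which upper-bounds the treewidth. For the lower bound: the 4 vertex sets {2,5,14}, {4}, {11}, {1,3,8,12} are disjoint, each induces a connected subgraph, and every pair is joined by at least one edge of G. Contracting each set to a single vertex therefore yields K_{4} as a minor, and since treewidth is minor-monotone, tw(G) ≥ tw(K_{4}) = 3. Therefore the treewidth is 3.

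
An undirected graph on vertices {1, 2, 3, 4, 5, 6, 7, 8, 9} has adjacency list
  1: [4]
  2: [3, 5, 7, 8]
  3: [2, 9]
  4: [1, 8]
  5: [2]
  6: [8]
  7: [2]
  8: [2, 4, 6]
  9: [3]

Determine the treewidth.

A width-1 tree decomposition is:
Bags: B1 = {2, 8}  B2 = {6, 8}  B3 = {4, 8}  B4 = {2, 3}  B5 = {3, 9}  B6 = {2, 5}  B7 = {2, 7}  B8 = {1, 4}
Tree: B1–B2, B2–B3, B1–B4, B4–B5, B1–B6, B6–B7, B3–B8
Each bag holds 2 vertices, so the decomposition has width 1, which upper-bounds the treewidth. G has an edge, so its treewidth is at least 1. The upper and lower bounds meet at 1, so that is the treewidth.

1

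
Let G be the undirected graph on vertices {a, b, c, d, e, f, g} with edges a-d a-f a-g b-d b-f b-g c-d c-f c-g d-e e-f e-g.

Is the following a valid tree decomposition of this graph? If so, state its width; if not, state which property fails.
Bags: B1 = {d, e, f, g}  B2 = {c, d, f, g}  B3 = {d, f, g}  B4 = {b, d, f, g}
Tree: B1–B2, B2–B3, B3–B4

A tree decomposition must satisfy three properties: every vertex lies in some bag; for every edge, both endpoints lie together in some bag; and for every vertex, the bags containing it form a connected subtree. Here vertex a appears in no bag, so the decomposition is invalid.

No — vertex a appears in no bag.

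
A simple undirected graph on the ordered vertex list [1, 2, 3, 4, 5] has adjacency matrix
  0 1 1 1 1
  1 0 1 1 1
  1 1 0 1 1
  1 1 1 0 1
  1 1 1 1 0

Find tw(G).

4

A width-4 tree decomposition is:
Bags: B1 = {1, 2, 3, 4, 5}
Tree: (single bag)
A single bag containing all 5 vertices is trivially a valid decomposition of width 4. For the lower bound, the 5 vertices {1, 2, 3, 4, 5} are pairwise adjacent, and any tree decomposition puts a clique entirely inside one bag — forcing width ≥ 4. Combining the bounds, tw(G) = 4.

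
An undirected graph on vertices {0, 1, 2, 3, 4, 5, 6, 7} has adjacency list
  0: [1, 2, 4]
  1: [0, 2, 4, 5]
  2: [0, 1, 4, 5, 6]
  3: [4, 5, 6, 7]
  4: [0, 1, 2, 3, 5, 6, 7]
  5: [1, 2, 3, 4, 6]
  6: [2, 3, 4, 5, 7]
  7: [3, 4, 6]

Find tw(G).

A width-3 tree decomposition is:
Bags: B1 = {0, 1, 2, 4}  B2 = {1, 2, 4, 5}  B3 = {2, 4, 5, 6}  B4 = {3, 4, 5, 6}  B5 = {3, 4, 6, 7}
Tree: B1–B2, B2–B3, B3–B4, B4–B5
Every bag has size at most 4, so the width is 4 − 1 = 3 and tw(G) ≤ 3. Conversely, {0, 1, 2, 4} is a clique of size 4, and the vertices of any clique must share a bag in every tree decomposition; so some bag has ≥ 4 vertices and tw(G) ≥ 3. Therefore the treewidth is 3.

3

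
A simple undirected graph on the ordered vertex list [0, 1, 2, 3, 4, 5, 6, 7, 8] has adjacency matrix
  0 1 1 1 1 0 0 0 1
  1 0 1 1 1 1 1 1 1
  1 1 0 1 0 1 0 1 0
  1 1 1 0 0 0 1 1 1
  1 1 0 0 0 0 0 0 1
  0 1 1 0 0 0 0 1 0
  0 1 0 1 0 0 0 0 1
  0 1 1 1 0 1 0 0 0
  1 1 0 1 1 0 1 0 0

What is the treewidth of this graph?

A width-3 tree decomposition is:
Bags: B1 = {1, 2, 3, 7}  B2 = {0, 1, 2, 3}  B3 = {0, 1, 3, 8}  B4 = {1, 3, 6, 8}  B5 = {1, 2, 5, 7}  B6 = {0, 1, 4, 8}
Tree: B1–B2, B2–B3, B3–B4, B1–B5, B3–B6
Every bag has size at most 4, so the width is 4 − 1 = 3 and tw(G) ≤ 3. On the other hand G contains the 4-clique {0, 1, 3, 8}. A clique must lie in a single bag of any decomposition, so no decomposition can have width below 3. Hence tw(G) = 3 exactly.

3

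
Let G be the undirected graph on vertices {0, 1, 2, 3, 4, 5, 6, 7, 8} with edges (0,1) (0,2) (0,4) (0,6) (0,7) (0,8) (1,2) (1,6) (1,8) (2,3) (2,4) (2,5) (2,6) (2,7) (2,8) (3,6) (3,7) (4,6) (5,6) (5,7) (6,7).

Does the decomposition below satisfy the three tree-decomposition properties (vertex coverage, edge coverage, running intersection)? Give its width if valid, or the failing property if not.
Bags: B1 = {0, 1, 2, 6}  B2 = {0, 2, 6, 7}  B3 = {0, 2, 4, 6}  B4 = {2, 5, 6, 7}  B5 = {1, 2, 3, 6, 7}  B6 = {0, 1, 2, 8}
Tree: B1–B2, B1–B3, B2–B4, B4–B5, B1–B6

No — bags containing vertex 1 are not connected in the tree.

A tree decomposition must satisfy three properties: every vertex lies in some bag; for every edge, both endpoints lie together in some bag; and for every vertex, the bags containing it form a connected subtree. Here bags containing vertex 1 are not connected in the tree, so the decomposition is invalid.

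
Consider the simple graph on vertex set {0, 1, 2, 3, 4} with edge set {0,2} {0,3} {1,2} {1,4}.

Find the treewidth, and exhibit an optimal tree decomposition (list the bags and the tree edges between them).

Treewidth 1.
Bags: B1 = {0, 3}  B2 = {0, 2}  B3 = {1, 2}  B4 = {1, 4}
Tree: B1–B2, B2–B3, B3–B4

Every bag has size at most 2, so the width is 2 − 1 = 1 and tw(G) ≤ 1. G has an edge, so its treewidth is at least 1. The upper and lower bounds meet at 1, so that is the treewidth.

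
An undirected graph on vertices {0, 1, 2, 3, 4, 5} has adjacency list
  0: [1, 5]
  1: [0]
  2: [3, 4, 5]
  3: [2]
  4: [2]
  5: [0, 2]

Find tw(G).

A width-1 tree decomposition is:
Bags: B1 = {2, 4}  B2 = {2, 5}  B3 = {0, 5}  B4 = {0, 1}  B5 = {2, 3}
Tree: B1–B2, B2–B3, B3–B4, B2–B5
The largest bag has 2 vertices, giving width 1; this decomposition certifies tw(G) ≤ 1. G has an edge, so its treewidth is at least 1. Hence tw(G) = 1 exactly.

1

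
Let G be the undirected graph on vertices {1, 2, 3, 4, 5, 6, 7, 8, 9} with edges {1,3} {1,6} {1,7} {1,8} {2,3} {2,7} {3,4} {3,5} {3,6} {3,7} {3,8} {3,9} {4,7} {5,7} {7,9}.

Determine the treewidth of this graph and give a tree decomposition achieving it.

Treewidth 2.
One optimal decomposition is:
Bags: B1 = {1, 3, 6}  B2 = {1, 3, 7}  B3 = {2, 3, 7}  B4 = {3, 7, 9}  B5 = {3, 4, 7}  B6 = {1, 3, 8}  B7 = {3, 5, 7}
Tree: B1–B2, B2–B3, B2–B4, B2–B5, B1–B6, B4–B7

The largest bag has 3 vertices, giving width 2; this decomposition certifies tw(G) ≤ 2. For the lower bound, the 3 vertices {1, 3, 8} are pairwise adjacent, and any tree decomposition puts a clique entirely inside one bag — forcing width ≥ 2. The upper and lower bounds meet at 2, so that is the treewidth.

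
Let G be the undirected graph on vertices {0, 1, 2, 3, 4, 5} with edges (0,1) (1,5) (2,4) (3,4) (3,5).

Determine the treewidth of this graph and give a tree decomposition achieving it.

Treewidth 1.
Bags: B1 = {0, 1}  B2 = {1, 5}  B3 = {3, 5}  B4 = {3, 4}  B5 = {2, 4}
Tree: B1–B2, B2–B3, B3–B4, B4–B5

Each bag holds 2 vertices, so the decomposition has width 1, which upper-bounds the treewidth. Since G has at least one edge (e.g. 0–1), it is not an edgeless graph, so tw(G) ≥ 1. Combining the bounds, tw(G) = 1.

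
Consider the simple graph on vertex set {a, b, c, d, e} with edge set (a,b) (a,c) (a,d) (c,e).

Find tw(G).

A width-1 tree decomposition is:
Bags: B1 = {a, c}  B2 = {a, d}  B3 = {c, e}  B4 = {a, b}
Tree: B1–B2, B1–B3, B2–B4
The largest bag has 2 vertices, giving width 1; this decomposition certifies tw(G) ≤ 1. Since G has at least one edge (e.g. c–a), it is not an edgeless graph, so tw(G) ≥ 1. The upper and lower bounds meet at 1, so that is the treewidth.

1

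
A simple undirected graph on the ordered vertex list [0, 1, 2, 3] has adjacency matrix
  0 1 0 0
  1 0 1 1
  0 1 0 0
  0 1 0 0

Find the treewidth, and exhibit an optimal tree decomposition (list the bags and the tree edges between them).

Treewidth 1.
One such decomposition:
Bags: B1 = {1, 2}  B2 = {0, 1}  B3 = {1, 3}
Tree: B1–B2, B1–B3

Every bag has size at most 2, so the width is 2 − 1 = 1 and tw(G) ≤ 1. Since G has at least one edge (e.g. 1–2), it is not an edgeless graph, so tw(G) ≥ 1. The upper and lower bounds meet at 1, so that is the treewidth.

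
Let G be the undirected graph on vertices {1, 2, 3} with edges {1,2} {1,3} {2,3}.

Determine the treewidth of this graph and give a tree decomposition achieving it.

Treewidth 2.
One optimal decomposition is:
Bags: B1 = {1, 2, 3}
Tree: (single bag)

A single bag containing all 3 vertices is trivially a valid decomposition of width 2. On the other hand G contains the 3-clique {1, 2, 3}. A clique must lie in a single bag of any decomposition, so no decomposition can have width below 2. The upper and lower bounds meet at 2, so that is the treewidth.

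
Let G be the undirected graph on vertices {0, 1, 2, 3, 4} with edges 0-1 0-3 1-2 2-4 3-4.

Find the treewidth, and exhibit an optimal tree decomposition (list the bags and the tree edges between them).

Treewidth 2.
One optimal decomposition is:
Bags: B1 = {0, 3, 4}  B2 = {0, 2, 4}  B3 = {0, 1, 2}
Tree: B1–B2, B2–B3

The largest bag has 3 vertices, giving width 2; this decomposition certifies tw(G) ≤ 2. For the lower bound, G contains the cycle 0–3–4–2–1–0, so G is not a forest; only forests have treewidth ≤ 1, hence tw(G) ≥ 2. Hence tw(G) = 2 exactly.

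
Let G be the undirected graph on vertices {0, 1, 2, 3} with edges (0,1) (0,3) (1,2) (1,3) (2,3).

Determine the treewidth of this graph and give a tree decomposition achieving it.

Each bag holds 3 vertices, so the decomposition has width 2, which upper-bounds the treewidth. Conversely, {0, 1, 3} is a clique of size 3, and the vertices of any clique must share a bag in every tree decomposition; so some bag has ≥ 3 vertices and tw(G) ≥ 2. Therefore the treewidth is 2.

Treewidth 2.
One optimal decomposition is:
Bags: B1 = {1, 2, 3}  B2 = {0, 1, 3}
Tree: B1–B2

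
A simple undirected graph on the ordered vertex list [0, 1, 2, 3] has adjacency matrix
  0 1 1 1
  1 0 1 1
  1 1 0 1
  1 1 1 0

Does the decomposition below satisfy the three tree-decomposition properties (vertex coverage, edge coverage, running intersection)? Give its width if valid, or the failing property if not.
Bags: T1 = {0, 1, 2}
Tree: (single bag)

A tree decomposition must satisfy three properties: every vertex lies in some bag; for every edge, both endpoints lie together in some bag; and for every vertex, the bags containing it form a connected subtree. Here vertex 3 appears in no bag, so the decomposition is invalid.

No — vertex 3 appears in no bag.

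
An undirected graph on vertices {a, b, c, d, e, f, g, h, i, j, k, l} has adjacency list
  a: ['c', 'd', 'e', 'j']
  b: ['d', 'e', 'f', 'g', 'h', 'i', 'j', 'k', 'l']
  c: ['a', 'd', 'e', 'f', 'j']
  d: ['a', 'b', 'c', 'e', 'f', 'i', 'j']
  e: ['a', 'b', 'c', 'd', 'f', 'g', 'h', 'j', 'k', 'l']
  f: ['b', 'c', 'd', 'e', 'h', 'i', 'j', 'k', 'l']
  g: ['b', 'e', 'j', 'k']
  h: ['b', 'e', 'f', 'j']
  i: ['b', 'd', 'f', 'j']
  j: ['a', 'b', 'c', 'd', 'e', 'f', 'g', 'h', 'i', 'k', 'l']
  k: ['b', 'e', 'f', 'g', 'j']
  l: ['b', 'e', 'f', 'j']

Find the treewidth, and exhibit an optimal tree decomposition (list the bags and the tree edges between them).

Every bag has size at most 5, so the width is 5 − 1 = 4 and tw(G) ≤ 4. On the other hand G contains the 5-clique {b, e, g, j, k}. A clique must lie in a single bag of any decomposition, so no decomposition can have width below 4. The upper and lower bounds meet at 4, so that is the treewidth.

Treewidth 4.
One such decomposition:
Bags: B1 = {b, d, e, f, j}  B2 = {b, e, f, j, k}  B3 = {b, d, f, i, j}  B4 = {c, d, e, f, j}  B5 = {b, e, f, j, l}  B6 = {b, e, g, j, k}  B7 = {a, c, d, e, j}  B8 = {b, e, f, h, j}
Tree: B1–B2, B1–B3, B1–B4, B2–B5, B2–B6, B4–B7, B1–B8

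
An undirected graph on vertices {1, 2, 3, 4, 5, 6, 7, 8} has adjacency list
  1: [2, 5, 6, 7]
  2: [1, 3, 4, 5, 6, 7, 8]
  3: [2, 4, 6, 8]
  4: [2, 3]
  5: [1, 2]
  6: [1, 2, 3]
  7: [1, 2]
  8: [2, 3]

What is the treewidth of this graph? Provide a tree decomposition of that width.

Treewidth 2.
One such decomposition:
Bags: B1 = {1, 2, 6}  B2 = {1, 2, 5}  B3 = {1, 2, 7}  B4 = {2, 3, 6}  B5 = {2, 3, 4}  B6 = {2, 3, 8}
Tree: B1–B2, B1–B3, B1–B4, B4–B5, B5–B6

Every bag has size at most 3, so the width is 3 − 1 = 2 and tw(G) ≤ 2. For the lower bound, the 3 vertices {2, 3, 8} are pairwise adjacent, and any tree decomposition puts a clique entirely inside one bag — forcing width ≥ 2. Hence tw(G) = 2 exactly.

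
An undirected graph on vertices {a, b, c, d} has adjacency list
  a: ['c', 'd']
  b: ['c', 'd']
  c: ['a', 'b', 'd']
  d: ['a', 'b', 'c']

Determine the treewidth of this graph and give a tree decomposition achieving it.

Each bag holds 3 vertices, so the decomposition has width 2, which upper-bounds the treewidth. Conversely, {a, c, d} is a clique of size 3, and the vertices of any clique must share a bag in every tree decomposition; so some bag has ≥ 3 vertices and tw(G) ≥ 2. The upper and lower bounds meet at 2, so that is the treewidth.

Treewidth 2.
Bags: B1 = {a, c, d}  B2 = {b, c, d}
Tree: B1–B2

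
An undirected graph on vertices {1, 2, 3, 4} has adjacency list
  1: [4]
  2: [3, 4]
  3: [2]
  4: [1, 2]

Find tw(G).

A width-1 tree decomposition is:
Bags: B1 = {2, 3}  B2 = {2, 4}  B3 = {1, 4}
Tree: B1–B2, B2–B3
Each bag holds 2 vertices, so the decomposition has width 1, which upper-bounds the treewidth. Since G has at least one edge (e.g. 3–2), it is not an edgeless graph, so tw(G) ≥ 1. Therefore the treewidth is 1.

1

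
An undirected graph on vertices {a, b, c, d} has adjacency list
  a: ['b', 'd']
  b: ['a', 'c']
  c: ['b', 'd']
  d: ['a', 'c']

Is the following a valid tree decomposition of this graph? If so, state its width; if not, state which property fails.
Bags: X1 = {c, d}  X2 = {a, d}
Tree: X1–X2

No — vertex b appears in no bag.

A tree decomposition must satisfy three properties: every vertex lies in some bag; for every edge, both endpoints lie together in some bag; and for every vertex, the bags containing it form a connected subtree. Here vertex b appears in no bag, so the decomposition is invalid.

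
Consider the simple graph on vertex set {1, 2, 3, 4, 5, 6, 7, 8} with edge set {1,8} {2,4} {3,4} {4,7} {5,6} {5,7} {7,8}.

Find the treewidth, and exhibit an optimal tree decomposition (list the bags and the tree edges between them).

The largest bag has 2 vertices, giving width 1; this decomposition certifies tw(G) ≤ 1. Since G has at least one edge (e.g. 7–4), it is not an edgeless graph, so tw(G) ≥ 1. Therefore the treewidth is 1.

Treewidth 1.
One optimal decomposition is:
Bags: B1 = {4, 7}  B2 = {2, 4}  B3 = {5, 7}  B4 = {3, 4}  B5 = {5, 6}  B6 = {7, 8}  B7 = {1, 8}
Tree: B1–B2, B1–B3, B2–B4, B3–B5, B3–B6, B6–B7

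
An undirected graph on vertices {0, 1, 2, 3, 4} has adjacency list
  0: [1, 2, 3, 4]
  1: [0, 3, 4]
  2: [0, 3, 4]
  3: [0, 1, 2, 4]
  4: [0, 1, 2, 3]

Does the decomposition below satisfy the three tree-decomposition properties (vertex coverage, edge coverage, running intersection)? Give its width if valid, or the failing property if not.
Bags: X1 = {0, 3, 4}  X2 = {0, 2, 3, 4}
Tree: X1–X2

A tree decomposition must satisfy three properties: every vertex lies in some bag; for every edge, both endpoints lie together in some bag; and for every vertex, the bags containing it form a connected subtree. Here vertex 1 appears in no bag, so the decomposition is invalid.

No — vertex 1 appears in no bag.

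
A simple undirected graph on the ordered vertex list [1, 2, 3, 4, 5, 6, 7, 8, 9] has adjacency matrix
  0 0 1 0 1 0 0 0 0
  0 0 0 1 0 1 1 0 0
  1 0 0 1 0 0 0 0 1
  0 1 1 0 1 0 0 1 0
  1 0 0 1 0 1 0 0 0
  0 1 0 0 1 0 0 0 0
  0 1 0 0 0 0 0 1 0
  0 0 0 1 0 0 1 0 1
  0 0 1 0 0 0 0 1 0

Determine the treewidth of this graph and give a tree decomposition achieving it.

Treewidth 3.
One such decomposition:
Bags: B1 = {1, 2, 5, 6}  B2 = {1, 2, 4, 5}  B3 = {1, 2, 3, 4}  B4 = {2, 3, 4, 7}  B5 = {3, 4, 7, 8}  B6 = {3, 7, 8, 9}
Tree: B1–B2, B2–B3, B3–B4, B4–B5, B5–B6

Each bag holds 4 vertices, so the decomposition has width 3, which upper-bounds the treewidth. For the lower bound: the 4 vertex sets {1,5,6}, {2}, {4}, {3,7,8,9} are disjoint, each induces a connected subgraph, and every pair is joined by at least one edge of G. Contracting each set to a single vertex therefore yields K_{4} as a minor, and since treewidth is minor-monotone, tw(G) ≥ tw(K_{4}) = 3. Combining the bounds, tw(G) = 3.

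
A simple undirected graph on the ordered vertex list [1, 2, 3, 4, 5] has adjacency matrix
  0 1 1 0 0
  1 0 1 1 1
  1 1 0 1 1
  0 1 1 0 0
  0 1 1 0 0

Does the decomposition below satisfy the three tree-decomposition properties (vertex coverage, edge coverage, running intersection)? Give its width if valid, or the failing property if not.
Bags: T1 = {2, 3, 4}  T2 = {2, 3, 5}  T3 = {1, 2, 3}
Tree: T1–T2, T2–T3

Yes; width 2.

Vertex coverage: the bags together contain {1, 2, 3, 4, 5}, the full vertex set. Edge coverage: each edge of G has both endpoints in at least one bag. Running intersection: for every vertex, the bags containing it form a connected subtree. All three properties hold, so this is a valid tree decomposition of width max|bag| − 1 = 2, and hence tw(G) ≤ 2.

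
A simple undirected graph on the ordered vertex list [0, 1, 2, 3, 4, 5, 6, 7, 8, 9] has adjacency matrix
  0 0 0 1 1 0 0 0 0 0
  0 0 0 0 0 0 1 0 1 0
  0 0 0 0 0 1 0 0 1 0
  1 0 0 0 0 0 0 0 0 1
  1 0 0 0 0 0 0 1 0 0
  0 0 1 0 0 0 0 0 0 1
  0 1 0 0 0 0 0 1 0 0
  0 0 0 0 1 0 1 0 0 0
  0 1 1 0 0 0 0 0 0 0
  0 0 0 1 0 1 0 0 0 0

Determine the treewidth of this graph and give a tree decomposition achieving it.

Treewidth 2.
Bags: B1 = {4, 6, 7}  B2 = {0, 4, 6}  B3 = {0, 3, 6}  B4 = {3, 6, 9}  B5 = {5, 6, 9}  B6 = {2, 5, 6}  B7 = {2, 6, 8}  B8 = {1, 6, 8}
Tree: B1–B2, B2–B3, B3–B4, B4–B5, B5–B6, B6–B7, B7–B8

The largest bag has 3 vertices, giving width 2; this decomposition certifies tw(G) ≤ 2. The edges 6–7–4–0–3–9–5–2–8–1–6 form a cycle, so G is not a tree and its treewidth is at least 2. Therefore the treewidth is 2.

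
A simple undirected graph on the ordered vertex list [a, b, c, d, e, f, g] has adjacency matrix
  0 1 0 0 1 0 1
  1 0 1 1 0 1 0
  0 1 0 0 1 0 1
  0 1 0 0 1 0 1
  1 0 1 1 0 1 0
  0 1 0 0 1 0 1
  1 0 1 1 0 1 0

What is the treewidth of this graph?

A width-3 tree decomposition is:
Bags: B1 = {a, b, e, g}  B2 = {b, e, f, g}  B3 = {b, d, e, g}  B4 = {b, c, e, g}
Tree: B1–B2, B2–B3, B3–B4
Every bag has size at most 4, so the width is 4 − 1 = 3 and tw(G) ≤ 3. For the lower bound: the 4 vertex sets {a,e}, {f,g}, {b}, {d} are disjoint, each induces a connected subgraph, and every pair is joined by at least one edge of G. Contracting each set to a single vertex therefore yields K_{4} as a minor, and since treewidth is minor-monotone, tw(G) ≥ tw(K_{4}) = 3. Hence tw(G) = 3 exactly.

3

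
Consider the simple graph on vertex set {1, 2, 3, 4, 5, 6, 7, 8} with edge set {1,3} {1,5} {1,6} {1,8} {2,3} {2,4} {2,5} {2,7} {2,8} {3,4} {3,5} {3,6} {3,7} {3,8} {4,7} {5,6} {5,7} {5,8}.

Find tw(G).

A width-3 tree decomposition is:
Bags: B1 = {1, 3, 5, 8}  B2 = {2, 3, 5, 8}  B3 = {2, 3, 5, 7}  B4 = {1, 3, 5, 6}  B5 = {2, 3, 4, 7}
Tree: B1–B2, B2–B3, B1–B4, B3–B5
Each bag holds 4 vertices, so the decomposition has width 3, which upper-bounds the treewidth. On the other hand G contains the 4-clique {2, 3, 4, 7}. A clique must lie in a single bag of any decomposition, so no decomposition can have width below 3. Hence tw(G) = 3 exactly.

3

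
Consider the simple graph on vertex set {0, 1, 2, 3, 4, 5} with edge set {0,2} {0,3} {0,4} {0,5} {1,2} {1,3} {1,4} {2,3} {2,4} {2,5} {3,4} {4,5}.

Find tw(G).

3

A width-3 tree decomposition is:
Bags: B1 = {1, 2, 3, 4}  B2 = {0, 2, 3, 4}  B3 = {0, 2, 4, 5}
Tree: B1–B2, B2–B3
Each bag holds 4 vertices, so the decomposition has width 3, which upper-bounds the treewidth. For the lower bound, the 4 vertices {0, 2, 3, 4} are pairwise adjacent, and any tree decomposition puts a clique entirely inside one bag — forcing width ≥ 3. Hence tw(G) = 3 exactly.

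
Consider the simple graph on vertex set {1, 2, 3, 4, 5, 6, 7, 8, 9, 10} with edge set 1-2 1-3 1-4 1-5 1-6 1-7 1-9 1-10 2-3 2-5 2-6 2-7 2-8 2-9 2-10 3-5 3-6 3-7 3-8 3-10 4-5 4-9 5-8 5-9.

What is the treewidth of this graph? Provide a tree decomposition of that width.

Each bag holds 4 vertices, so the decomposition has width 3, which upper-bounds the treewidth. On the other hand G contains the 4-clique {2, 3, 5, 8}. A clique must lie in a single bag of any decomposition, so no decomposition can have width below 3. Hence tw(G) = 3 exactly.

Treewidth 3.
Bags: B1 = {1, 2, 3, 5}  B2 = {2, 3, 5, 8}  B3 = {1, 2, 3, 10}  B4 = {1, 2, 3, 6}  B5 = {1, 2, 5, 9}  B6 = {1, 2, 3, 7}  B7 = {1, 4, 5, 9}
Tree: B1–B2, B1–B3, B3–B4, B1–B5, B3–B6, B5–B7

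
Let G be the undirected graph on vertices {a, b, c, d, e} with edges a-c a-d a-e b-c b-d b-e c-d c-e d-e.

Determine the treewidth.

3

A width-3 tree decomposition is:
Bags: B1 = {a, c, d, e}  B2 = {b, c, d, e}
Tree: B1–B2
The largest bag has 4 vertices, giving width 3; this decomposition certifies tw(G) ≤ 3. Conversely, {a, c, d, e} is a clique of size 4, and the vertices of any clique must share a bag in every tree decomposition; so some bag has ≥ 4 vertices and tw(G) ≥ 3. The upper and lower bounds meet at 3, so that is the treewidth.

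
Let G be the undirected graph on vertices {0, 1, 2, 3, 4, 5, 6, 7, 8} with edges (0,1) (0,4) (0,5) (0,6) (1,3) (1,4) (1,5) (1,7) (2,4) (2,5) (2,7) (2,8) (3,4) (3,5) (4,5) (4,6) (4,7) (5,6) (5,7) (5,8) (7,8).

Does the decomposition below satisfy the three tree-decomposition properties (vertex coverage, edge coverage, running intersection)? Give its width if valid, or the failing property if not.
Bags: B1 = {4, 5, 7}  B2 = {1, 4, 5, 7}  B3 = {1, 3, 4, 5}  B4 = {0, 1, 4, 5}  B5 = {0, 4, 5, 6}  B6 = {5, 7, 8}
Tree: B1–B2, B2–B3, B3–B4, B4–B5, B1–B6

A tree decomposition must satisfy three properties: every vertex lies in some bag; for every edge, both endpoints lie together in some bag; and for every vertex, the bags containing it form a connected subtree. Here vertex 2 appears in no bag, so the decomposition is invalid.

No — vertex 2 appears in no bag.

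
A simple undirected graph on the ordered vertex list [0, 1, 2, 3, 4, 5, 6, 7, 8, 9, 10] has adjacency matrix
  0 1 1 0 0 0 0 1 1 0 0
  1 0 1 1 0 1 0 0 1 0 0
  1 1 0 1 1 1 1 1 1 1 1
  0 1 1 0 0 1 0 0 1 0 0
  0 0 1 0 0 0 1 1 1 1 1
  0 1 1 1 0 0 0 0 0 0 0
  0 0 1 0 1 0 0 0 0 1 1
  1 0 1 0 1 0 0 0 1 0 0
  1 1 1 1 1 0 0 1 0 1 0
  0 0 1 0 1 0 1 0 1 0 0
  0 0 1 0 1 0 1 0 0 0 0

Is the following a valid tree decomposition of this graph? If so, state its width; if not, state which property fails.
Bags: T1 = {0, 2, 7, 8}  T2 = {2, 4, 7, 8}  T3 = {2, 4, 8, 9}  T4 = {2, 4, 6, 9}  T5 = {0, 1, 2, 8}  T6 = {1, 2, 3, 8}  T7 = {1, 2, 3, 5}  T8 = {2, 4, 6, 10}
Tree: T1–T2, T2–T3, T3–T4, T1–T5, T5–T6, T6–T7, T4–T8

Checking the three conditions: (i) the bags cover all of {0, 1, 2, 3, 4, 5, 6, 7, 8, 9, 10}; (ii) for each edge, some bag contains both endpoints; (iii) the bags containing any fixed vertex form a subtree. All hold, so the decomposition is valid with width 4 − 1 = 3.

Yes; width 3.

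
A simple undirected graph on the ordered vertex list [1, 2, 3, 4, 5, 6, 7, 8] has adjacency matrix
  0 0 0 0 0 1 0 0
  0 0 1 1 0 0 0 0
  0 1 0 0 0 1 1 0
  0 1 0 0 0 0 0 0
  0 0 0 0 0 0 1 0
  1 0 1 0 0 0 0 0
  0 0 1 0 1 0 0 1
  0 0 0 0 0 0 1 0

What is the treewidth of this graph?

1

A width-1 tree decomposition is:
Bags: B1 = {5, 7}  B2 = {7, 8}  B3 = {3, 7}  B4 = {2, 3}  B5 = {3, 6}  B6 = {2, 4}  B7 = {1, 6}
Tree: B1–B2, B2–B3, B3–B4, B3–B5, B4–B6, B5–B7
Each bag holds 2 vertices, so the decomposition has width 1, which upper-bounds the treewidth. G has an edge, so its treewidth is at least 1. Combining the bounds, tw(G) = 1.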